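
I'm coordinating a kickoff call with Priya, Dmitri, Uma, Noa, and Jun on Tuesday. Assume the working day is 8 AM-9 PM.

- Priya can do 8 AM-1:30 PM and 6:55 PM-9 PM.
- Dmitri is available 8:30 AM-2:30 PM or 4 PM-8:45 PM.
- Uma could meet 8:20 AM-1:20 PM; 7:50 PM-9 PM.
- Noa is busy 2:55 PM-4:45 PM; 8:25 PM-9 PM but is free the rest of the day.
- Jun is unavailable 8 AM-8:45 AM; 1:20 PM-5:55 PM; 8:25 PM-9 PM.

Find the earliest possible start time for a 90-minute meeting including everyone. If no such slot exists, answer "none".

Priya free: 08:00-13:30, 18:55-21:00.
Dmitri free: 08:30-14:30, 16:00-20:45.
Uma free: 08:20-13:20, 19:50-21:00.
Noa free: 08:00-14:55, 16:45-20:25 (invert busy blocks within the working day).
Jun free: 08:45-13:20, 17:55-20:25 (invert busy blocks within the working day).
Priya ∩ Dmitri: 08:30-13:30, 18:55-20:45.
Priya ∩ Dmitri ∩ Uma: 08:30-13:20, 19:50-20:45.
Priya ∩ Dmitri ∩ Uma ∩ Noa: 08:30-13:20, 19:50-20:25.
Priya ∩ Dmitri ∩ Uma ∩ Noa ∩ Jun: 08:45-13:20, 19:50-20:25.
The first common window of at least 90 minutes is 08:45-13:20, so the earliest start is 08:45.

08:45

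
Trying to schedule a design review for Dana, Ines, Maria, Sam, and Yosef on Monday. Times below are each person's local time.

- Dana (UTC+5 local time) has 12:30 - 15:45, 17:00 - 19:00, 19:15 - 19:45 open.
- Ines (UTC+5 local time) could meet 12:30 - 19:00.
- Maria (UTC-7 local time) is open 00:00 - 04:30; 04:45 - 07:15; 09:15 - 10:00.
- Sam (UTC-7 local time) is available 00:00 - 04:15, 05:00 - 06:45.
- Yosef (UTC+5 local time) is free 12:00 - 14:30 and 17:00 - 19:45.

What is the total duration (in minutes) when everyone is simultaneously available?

225

Dana in UTC: 07:30-10:45, 12:00-14:00, 14:15-14:45 (subtract 5h to convert from UTC+5).
Ines in UTC: 07:30-14:00 (subtract 5h to convert from UTC+5).
Maria in UTC: 07:00-11:30, 11:45-14:15, 16:15-17:00 (add 7h to convert from UTC-7).
Sam in UTC: 07:00-11:15, 12:00-13:45 (add 7h to convert from UTC-7).
Yosef in UTC: 07:00-09:30, 12:00-14:45 (subtract 5h to convert from UTC+5).
Dana ∩ Ines: 07:30-10:45, 12:00-14:00.
Dana ∩ Ines ∩ Maria: 07:30-10:45, 12:00-14:00.
Dana ∩ Ines ∩ Maria ∩ Sam: 07:30-10:45, 12:00-13:45.
Dana ∩ Ines ∩ Maria ∩ Sam ∩ Yosef: 07:30-09:30, 12:00-13:45.
Summing the common windows: 120 + 105 = 225 minutes.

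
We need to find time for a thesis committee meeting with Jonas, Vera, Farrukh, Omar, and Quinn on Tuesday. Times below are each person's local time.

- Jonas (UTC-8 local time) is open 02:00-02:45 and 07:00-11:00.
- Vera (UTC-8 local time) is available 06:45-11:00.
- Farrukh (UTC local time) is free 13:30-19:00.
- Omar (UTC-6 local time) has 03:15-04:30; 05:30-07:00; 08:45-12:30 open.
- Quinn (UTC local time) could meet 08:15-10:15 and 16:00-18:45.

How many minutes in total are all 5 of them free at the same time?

Jonas in UTC: 10:00-10:45, 15:00-19:00 (add 8h to convert from UTC-8).
Vera in UTC: 14:45-19:00 (add 8h to convert from UTC-8).
Farrukh in UTC: 13:30-19:00.
Omar in UTC: 09:15-10:30, 11:30-13:00, 14:45-18:30 (add 6h to convert from UTC-6).
Quinn in UTC: 08:15-10:15, 16:00-18:45.
Jonas ∩ Vera: 15:00-19:00.
Jonas ∩ Vera ∩ Farrukh: 15:00-19:00.
Jonas ∩ Vera ∩ Farrukh ∩ Omar: 15:00-18:30.
Jonas ∩ Vera ∩ Farrukh ∩ Omar ∩ Quinn: 16:00-18:30.
That's a single block of 150 minutes.

150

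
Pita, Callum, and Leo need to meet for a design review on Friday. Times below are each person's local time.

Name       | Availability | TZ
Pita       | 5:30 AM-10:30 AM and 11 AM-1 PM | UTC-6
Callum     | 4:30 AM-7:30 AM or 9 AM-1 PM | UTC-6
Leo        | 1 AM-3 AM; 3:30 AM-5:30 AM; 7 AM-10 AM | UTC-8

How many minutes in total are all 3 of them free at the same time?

270

Pita in UTC: 11:30-16:30, 17:00-19:00 (add 6h to convert from UTC-6).
Callum in UTC: 10:30-13:30, 15:00-19:00 (add 6h to convert from UTC-6).
Leo in UTC: 09:00-11:00, 11:30-13:30, 15:00-18:00 (add 8h to convert from UTC-8).
Pita ∩ Callum: 11:30-13:30, 15:00-16:30, 17:00-19:00.
Pita ∩ Callum ∩ Leo: 11:30-13:30, 15:00-16:30, 17:00-18:00.
Summing the common windows: 120 + 90 + 60 = 270 minutes.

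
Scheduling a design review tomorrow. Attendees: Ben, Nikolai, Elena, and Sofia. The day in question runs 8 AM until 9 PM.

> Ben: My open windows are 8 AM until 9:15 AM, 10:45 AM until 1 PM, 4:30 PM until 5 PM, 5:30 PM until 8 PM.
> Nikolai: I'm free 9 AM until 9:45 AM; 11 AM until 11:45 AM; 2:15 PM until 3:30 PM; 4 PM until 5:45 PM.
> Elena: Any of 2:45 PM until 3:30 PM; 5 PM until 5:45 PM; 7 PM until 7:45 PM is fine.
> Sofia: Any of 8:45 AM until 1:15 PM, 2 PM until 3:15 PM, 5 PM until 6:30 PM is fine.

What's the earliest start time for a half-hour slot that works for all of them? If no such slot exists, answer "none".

none

Ben ∩ Nikolai: 09:00-09:15, 11:00-11:45, 16:30-17:00, 17:30-17:45.
Ben ∩ Nikolai ∩ Elena: 17:30-17:45.
Ben ∩ Nikolai ∩ Elena ∩ Sofia: 17:30-17:45.
No common window is at least 30 minutes long.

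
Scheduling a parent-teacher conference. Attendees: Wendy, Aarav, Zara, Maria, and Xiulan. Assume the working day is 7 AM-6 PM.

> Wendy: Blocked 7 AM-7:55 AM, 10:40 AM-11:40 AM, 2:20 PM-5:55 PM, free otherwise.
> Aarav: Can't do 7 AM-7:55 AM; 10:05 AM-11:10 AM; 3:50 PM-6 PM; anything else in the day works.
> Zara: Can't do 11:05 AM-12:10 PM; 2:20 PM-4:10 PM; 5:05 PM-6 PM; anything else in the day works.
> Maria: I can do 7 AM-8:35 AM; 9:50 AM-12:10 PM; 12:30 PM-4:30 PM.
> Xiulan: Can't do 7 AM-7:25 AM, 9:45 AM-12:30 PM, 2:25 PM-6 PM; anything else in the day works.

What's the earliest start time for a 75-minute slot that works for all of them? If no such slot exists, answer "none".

Wendy free: 07:55-10:40, 11:40-14:20, 17:55-18:00 (invert busy blocks within the working day).
Aarav free: 07:55-10:05, 11:10-15:50 (invert busy blocks within the working day).
Zara free: 07:00-11:05, 12:10-14:20, 16:10-17:05 (invert busy blocks within the working day).
Maria free: 07:00-08:35, 09:50-12:10, 12:30-16:30.
Xiulan free: 07:25-09:45, 12:30-14:25 (invert busy blocks within the working day).
Wendy ∩ Aarav: 07:55-10:05, 11:40-14:20.
Wendy ∩ Aarav ∩ Zara: 07:55-10:05, 12:10-14:20.
Wendy ∩ Aarav ∩ Zara ∩ Maria: 07:55-08:35, 09:50-10:05, 12:30-14:20.
Wendy ∩ Aarav ∩ Zara ∩ Maria ∩ Xiulan: 07:55-08:35, 12:30-14:20.
The first common window of at least 75 minutes is 12:30-14:20, so the earliest start is 12:30.

12:30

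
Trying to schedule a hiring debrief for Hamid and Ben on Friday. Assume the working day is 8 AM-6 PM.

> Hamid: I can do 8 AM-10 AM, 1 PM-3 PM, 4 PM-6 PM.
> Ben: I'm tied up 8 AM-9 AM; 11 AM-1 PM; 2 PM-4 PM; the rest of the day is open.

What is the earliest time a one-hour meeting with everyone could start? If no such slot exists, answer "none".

09:00

Hamid free: 08:00-10:00, 13:00-15:00, 16:00-18:00.
Ben free: 09:00-11:00, 13:00-14:00, 16:00-18:00 (invert busy blocks within the working day).
Hamid ∩ Ben: 09:00-10:00, 13:00-14:00, 16:00-18:00.
The first common window of at least 60 minutes is 09:00-10:00, so the earliest start is 09:00.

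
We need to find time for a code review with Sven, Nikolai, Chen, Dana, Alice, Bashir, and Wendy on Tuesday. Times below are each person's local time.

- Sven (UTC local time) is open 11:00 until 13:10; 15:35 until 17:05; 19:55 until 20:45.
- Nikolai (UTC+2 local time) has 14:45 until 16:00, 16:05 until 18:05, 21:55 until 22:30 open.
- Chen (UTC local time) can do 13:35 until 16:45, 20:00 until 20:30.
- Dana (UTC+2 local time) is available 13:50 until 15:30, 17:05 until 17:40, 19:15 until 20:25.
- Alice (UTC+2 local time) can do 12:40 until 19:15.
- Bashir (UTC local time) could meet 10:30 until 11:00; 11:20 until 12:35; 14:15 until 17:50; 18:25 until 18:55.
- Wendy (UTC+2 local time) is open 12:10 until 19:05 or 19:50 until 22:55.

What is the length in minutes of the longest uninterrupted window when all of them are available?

Sven in UTC: 11:00-13:10, 15:35-17:05, 19:55-20:45.
Nikolai in UTC: 12:45-14:00, 14:05-16:05, 19:55-20:30 (subtract 2h to convert from UTC+2).
Chen in UTC: 13:35-16:45, 20:00-20:30.
Dana in UTC: 11:50-13:30, 15:05-15:40, 17:15-18:25 (subtract 2h to convert from UTC+2).
Alice in UTC: 10:40-17:15 (subtract 2h to convert from UTC+2).
Bashir in UTC: 10:30-11:00, 11:20-12:35, 14:15-17:50, 18:25-18:55.
Wendy in UTC: 10:10-17:05, 17:50-20:55 (subtract 2h to convert from UTC+2).
Sven ∩ Nikolai: 12:45-13:10, 15:35-16:05, 19:55-20:30.
Sven ∩ Nikolai ∩ Chen: 15:35-16:05, 20:00-20:30.
Sven ∩ Nikolai ∩ Chen ∩ Dana: 15:35-15:40.
Sven ∩ Nikolai ∩ Chen ∩ Dana ∩ Alice: 15:35-15:40.
Sven ∩ Nikolai ∩ Chen ∩ Dana ∩ Alice ∩ Bashir: 15:35-15:40.
Sven ∩ Nikolai ∩ Chen ∩ Dana ∩ Alice ∩ Bashir ∩ Wendy: 15:35-15:40.
The longest is 15:35-15:40 at 5 minutes.

5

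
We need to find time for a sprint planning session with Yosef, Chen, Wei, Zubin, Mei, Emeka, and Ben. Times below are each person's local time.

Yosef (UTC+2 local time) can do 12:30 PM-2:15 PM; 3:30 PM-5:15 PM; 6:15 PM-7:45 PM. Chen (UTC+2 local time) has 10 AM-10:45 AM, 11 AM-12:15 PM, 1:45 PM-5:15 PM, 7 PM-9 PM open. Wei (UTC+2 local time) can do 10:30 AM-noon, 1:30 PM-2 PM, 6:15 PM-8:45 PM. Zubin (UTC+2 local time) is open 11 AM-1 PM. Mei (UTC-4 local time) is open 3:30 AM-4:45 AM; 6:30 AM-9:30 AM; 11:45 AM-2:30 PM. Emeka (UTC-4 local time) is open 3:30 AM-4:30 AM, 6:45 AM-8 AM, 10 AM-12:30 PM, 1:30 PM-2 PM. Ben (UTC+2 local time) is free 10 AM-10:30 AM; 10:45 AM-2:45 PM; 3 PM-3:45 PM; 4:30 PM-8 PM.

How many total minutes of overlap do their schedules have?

0

Yosef in UTC: 10:30-12:15, 13:30-15:15, 16:15-17:45 (subtract 2h to convert from UTC+2).
Chen in UTC: 08:00-08:45, 09:00-10:15, 11:45-15:15, 17:00-19:00 (subtract 2h to convert from UTC+2).
Wei in UTC: 08:30-10:00, 11:30-12:00, 16:15-18:45 (subtract 2h to convert from UTC+2).
Zubin in UTC: 09:00-11:00 (subtract 2h to convert from UTC+2).
Mei in UTC: 07:30-08:45, 10:30-13:30, 15:45-18:30 (add 4h to convert from UTC-4).
Emeka in UTC: 07:30-08:30, 10:45-12:00, 14:00-16:30, 17:30-18:00 (add 4h to convert from UTC-4).
Ben in UTC: 08:00-08:30, 08:45-12:45, 13:00-13:45, 14:30-18:00 (subtract 2h to convert from UTC+2).
Yosef ∩ Chen: 11:45-12:15, 13:30-15:15, 17:00-17:45.
Yosef ∩ Chen ∩ Wei: 11:45-12:00, 17:00-17:45.
Yosef ∩ Chen ∩ Wei ∩ Zubin: ∅.
Yosef ∩ Chen ∩ Wei ∩ Zubin ∩ Mei: ∅.
Yosef ∩ Chen ∩ Wei ∩ Zubin ∩ Mei ∩ Emeka: ∅.
Yosef ∩ Chen ∩ Wei ∩ Zubin ∩ Mei ∩ Emeka ∩ Ben: ∅.
There is no time when everyone is free.
There is no common window, so the total is 0 minutes.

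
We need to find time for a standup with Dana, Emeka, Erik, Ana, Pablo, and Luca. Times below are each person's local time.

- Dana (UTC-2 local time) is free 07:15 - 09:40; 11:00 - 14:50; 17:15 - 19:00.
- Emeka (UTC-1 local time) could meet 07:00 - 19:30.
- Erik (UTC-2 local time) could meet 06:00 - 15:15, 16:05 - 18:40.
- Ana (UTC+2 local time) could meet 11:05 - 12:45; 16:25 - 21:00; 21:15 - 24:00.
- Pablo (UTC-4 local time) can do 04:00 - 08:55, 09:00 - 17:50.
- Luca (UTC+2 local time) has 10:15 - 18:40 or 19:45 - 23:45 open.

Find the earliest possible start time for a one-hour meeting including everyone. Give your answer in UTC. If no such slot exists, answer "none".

Dana in UTC: 09:15-11:40, 13:00-16:50, 19:15-21:00 (add 2h to convert from UTC-2).
Emeka in UTC: 08:00-20:30 (add 1h to convert from UTC-1).
Erik in UTC: 08:00-17:15, 18:05-20:40 (add 2h to convert from UTC-2).
Ana in UTC: 09:05-10:45, 14:25-19:00, 19:15-22:00 (subtract 2h to convert from UTC+2).
Pablo in UTC: 08:00-12:55, 13:00-21:50 (add 4h to convert from UTC-4).
Luca in UTC: 08:15-16:40, 17:45-21:45 (subtract 2h to convert from UTC+2).
Dana ∩ Emeka: 09:15-11:40, 13:00-16:50, 19:15-20:30.
Dana ∩ Emeka ∩ Erik: 09:15-11:40, 13:00-16:50, 19:15-20:30.
Dana ∩ Emeka ∩ Erik ∩ Ana: 09:15-10:45, 14:25-16:50, 19:15-20:30.
Dana ∩ Emeka ∩ Erik ∩ Ana ∩ Pablo: 09:15-10:45, 14:25-16:50, 19:15-20:30.
Dana ∩ Emeka ∩ Erik ∩ Ana ∩ Pablo ∩ Luca: 09:15-10:45, 14:25-16:40, 19:15-20:30.
Those are the intersection windows.
The first common window of at least 60 minutes is 09:15-10:45, so the earliest start is 09:15.

09:15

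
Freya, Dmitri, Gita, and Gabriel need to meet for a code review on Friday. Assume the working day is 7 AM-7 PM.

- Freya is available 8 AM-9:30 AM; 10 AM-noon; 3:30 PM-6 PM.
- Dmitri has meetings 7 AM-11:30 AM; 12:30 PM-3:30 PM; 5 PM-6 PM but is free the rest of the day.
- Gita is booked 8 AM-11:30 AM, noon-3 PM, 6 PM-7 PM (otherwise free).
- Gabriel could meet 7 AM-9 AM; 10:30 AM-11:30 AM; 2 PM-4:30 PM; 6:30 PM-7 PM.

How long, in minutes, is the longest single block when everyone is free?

60

Freya free: 08:00-09:30, 10:00-12:00, 15:30-18:00.
Dmitri free: 11:30-12:30, 15:30-17:00, 18:00-19:00 (invert busy blocks within the working day).
Gita free: 07:00-08:00, 11:30-12:00, 15:00-18:00 (invert busy blocks within the working day).
Gabriel free: 07:00-09:00, 10:30-11:30, 14:00-16:30, 18:30-19:00.
Freya ∩ Dmitri: 11:30-12:00, 15:30-17:00.
Freya ∩ Dmitri ∩ Gita: 11:30-12:00, 15:30-17:00.
Freya ∩ Dmitri ∩ Gita ∩ Gabriel: 15:30-16:30.
The longest is 15:30-16:30 at 60 minutes.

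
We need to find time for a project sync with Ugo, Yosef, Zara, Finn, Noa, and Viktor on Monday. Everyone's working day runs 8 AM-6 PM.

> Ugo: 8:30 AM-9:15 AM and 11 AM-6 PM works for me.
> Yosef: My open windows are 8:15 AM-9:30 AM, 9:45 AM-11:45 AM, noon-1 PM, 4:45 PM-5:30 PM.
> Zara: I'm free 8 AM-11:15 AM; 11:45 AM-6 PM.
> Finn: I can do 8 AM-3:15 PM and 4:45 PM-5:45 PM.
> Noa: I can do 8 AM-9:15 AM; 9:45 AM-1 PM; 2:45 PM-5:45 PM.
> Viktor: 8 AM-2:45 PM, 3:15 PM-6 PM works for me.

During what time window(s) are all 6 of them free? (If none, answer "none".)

Ugo ∩ Yosef: 08:30-09:15, 11:00-11:45, 12:00-13:00, 16:45-17:30.
Ugo ∩ Yosef ∩ Zara: 08:30-09:15, 11:00-11:15, 12:00-13:00, 16:45-17:30.
Ugo ∩ Yosef ∩ Zara ∩ Finn: 08:30-09:15, 11:00-11:15, 12:00-13:00, 16:45-17:30.
Ugo ∩ Yosef ∩ Zara ∩ Finn ∩ Noa: 08:30-09:15, 11:00-11:15, 12:00-13:00, 16:45-17:30.
Ugo ∩ Yosef ∩ Zara ∩ Finn ∩ Noa ∩ Viktor: 08:30-09:15, 11:00-11:15, 12:00-13:00, 16:45-17:30.
So the common availability across everyone is 08:30-09:15, 11:00-11:15, 12:00-13:00, 16:45-17:30.

08:30-09:15, 11:00-11:15, 12:00-13:00, 16:45-17:30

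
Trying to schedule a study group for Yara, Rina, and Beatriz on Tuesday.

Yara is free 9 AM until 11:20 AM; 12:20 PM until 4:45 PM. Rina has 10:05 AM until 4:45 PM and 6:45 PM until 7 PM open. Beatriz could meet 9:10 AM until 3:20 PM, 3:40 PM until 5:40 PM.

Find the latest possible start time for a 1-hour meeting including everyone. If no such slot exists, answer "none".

Yara ∩ Rina: 10:05-11:20, 12:20-16:45.
Yara ∩ Rina ∩ Beatriz: 10:05-11:20, 12:20-15:20, 15:40-16:45.
The last common window of at least 60 minutes is 15:40-16:45; a 60-minute meeting can start as late as 15:45 and still end by 16:45.

15:45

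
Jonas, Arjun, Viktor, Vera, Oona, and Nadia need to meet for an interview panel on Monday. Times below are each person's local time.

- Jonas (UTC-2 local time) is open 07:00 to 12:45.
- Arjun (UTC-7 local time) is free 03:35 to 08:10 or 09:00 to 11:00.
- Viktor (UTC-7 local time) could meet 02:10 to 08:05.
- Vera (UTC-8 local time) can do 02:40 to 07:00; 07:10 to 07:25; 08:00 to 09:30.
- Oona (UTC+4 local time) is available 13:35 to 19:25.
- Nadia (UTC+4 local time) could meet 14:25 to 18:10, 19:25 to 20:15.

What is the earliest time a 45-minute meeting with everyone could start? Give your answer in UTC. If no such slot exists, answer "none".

10:40

Jonas in UTC: 09:00-14:45 (add 2h to convert from UTC-2).
Arjun in UTC: 10:35-15:10, 16:00-18:00 (add 7h to convert from UTC-7).
Viktor in UTC: 09:10-15:05 (add 7h to convert from UTC-7).
Vera in UTC: 10:40-15:00, 15:10-15:25, 16:00-17:30 (add 8h to convert from UTC-8).
Oona in UTC: 09:35-15:25 (subtract 4h to convert from UTC+4).
Nadia in UTC: 10:25-14:10, 15:25-16:15 (subtract 4h to convert from UTC+4).
Jonas ∩ Arjun: 10:35-14:45.
Jonas ∩ Arjun ∩ Viktor: 10:35-14:45.
Jonas ∩ Arjun ∩ Viktor ∩ Vera: 10:40-14:45.
Jonas ∩ Arjun ∩ Viktor ∩ Vera ∩ Oona: 10:40-14:45.
Jonas ∩ Arjun ∩ Viktor ∩ Vera ∩ Oona ∩ Nadia: 10:40-14:10.
The first common window of at least 45 minutes is 10:40-14:10, so the earliest start is 10:40.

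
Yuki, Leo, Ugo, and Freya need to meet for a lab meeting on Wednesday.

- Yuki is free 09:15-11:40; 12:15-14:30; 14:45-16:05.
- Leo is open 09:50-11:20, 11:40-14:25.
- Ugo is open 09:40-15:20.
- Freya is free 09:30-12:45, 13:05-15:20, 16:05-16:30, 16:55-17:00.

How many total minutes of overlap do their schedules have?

200

Yuki ∩ Leo: 09:50-11:20, 12:15-14:25.
Yuki ∩ Leo ∩ Ugo: 09:50-11:20, 12:15-14:25.
Yuki ∩ Leo ∩ Ugo ∩ Freya: 09:50-11:20, 12:15-12:45, 13:05-14:25.
Summing the common windows: 90 + 30 + 80 = 200 minutes.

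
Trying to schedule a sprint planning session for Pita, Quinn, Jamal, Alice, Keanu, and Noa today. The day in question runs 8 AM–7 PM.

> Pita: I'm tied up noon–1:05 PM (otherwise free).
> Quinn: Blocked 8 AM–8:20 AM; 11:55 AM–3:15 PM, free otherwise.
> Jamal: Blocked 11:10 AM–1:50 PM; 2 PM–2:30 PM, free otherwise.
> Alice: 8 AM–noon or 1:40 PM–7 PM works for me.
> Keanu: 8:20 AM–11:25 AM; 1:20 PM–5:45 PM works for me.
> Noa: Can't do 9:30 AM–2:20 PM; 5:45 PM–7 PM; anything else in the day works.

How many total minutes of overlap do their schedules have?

Pita free: 08:00-12:00, 13:05-19:00 (invert busy blocks within the working day).
Quinn free: 08:20-11:55, 15:15-19:00 (invert busy blocks within the working day).
Jamal free: 08:00-11:10, 13:50-14:00, 14:30-19:00 (invert busy blocks within the working day).
Alice free: 08:00-12:00, 13:40-19:00.
Keanu free: 08:20-11:25, 13:20-17:45.
Noa free: 08:00-09:30, 14:20-17:45 (invert busy blocks within the working day).
Pita ∩ Quinn: 08:20-11:55, 15:15-19:00.
Pita ∩ Quinn ∩ Jamal: 08:20-11:10, 15:15-19:00.
Pita ∩ Quinn ∩ Jamal ∩ Alice: 08:20-11:10, 15:15-19:00.
Pita ∩ Quinn ∩ Jamal ∩ Alice ∩ Keanu: 08:20-11:10, 15:15-17:45.
Pita ∩ Quinn ∩ Jamal ∩ Alice ∩ Keanu ∩ Noa: 08:20-09:30, 15:15-17:45.
Those are the intersection windows.
Summing the common windows: 70 + 150 = 220 minutes.

220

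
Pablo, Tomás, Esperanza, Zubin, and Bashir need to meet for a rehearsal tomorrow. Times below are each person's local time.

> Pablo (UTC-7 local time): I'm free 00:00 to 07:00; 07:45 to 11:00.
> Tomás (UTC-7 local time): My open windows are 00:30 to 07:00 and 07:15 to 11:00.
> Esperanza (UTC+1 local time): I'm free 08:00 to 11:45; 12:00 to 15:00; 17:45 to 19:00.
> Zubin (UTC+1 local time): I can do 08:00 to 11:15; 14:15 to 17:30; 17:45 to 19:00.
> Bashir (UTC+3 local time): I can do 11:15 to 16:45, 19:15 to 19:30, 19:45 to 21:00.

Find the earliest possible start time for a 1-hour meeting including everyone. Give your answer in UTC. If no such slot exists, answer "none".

Pablo in UTC: 07:00-14:00, 14:45-18:00 (add 7h to convert from UTC-7).
Tomás in UTC: 07:30-14:00, 14:15-18:00 (add 7h to convert from UTC-7).
Esperanza in UTC: 07:00-10:45, 11:00-14:00, 16:45-18:00 (subtract 1h to convert from UTC+1).
Zubin in UTC: 07:00-10:15, 13:15-16:30, 16:45-18:00 (subtract 1h to convert from UTC+1).
Bashir in UTC: 08:15-13:45, 16:15-16:30, 16:45-18:00 (subtract 3h to convert from UTC+3).
Pablo ∩ Tomás: 07:30-14:00, 14:45-18:00.
Pablo ∩ Tomás ∩ Esperanza: 07:30-10:45, 11:00-14:00, 16:45-18:00.
Pablo ∩ Tomás ∩ Esperanza ∩ Zubin: 07:30-10:15, 13:15-14:00, 16:45-18:00.
Pablo ∩ Tomás ∩ Esperanza ∩ Zubin ∩ Bashir: 08:15-10:15, 13:15-13:45, 16:45-18:00.
The first common window of at least 60 minutes is 08:15-10:15, so the earliest start is 08:15.

08:15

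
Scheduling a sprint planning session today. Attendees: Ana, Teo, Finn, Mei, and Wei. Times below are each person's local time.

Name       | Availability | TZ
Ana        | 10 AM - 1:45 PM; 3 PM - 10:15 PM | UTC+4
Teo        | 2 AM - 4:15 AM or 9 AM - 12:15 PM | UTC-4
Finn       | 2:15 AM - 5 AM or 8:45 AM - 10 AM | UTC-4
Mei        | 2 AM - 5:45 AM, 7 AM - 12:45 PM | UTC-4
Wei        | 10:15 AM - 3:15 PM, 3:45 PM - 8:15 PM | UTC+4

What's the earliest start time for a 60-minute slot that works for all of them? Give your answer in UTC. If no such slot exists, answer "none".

Ana in UTC: 06:00-09:45, 11:00-18:15 (subtract 4h to convert from UTC+4).
Teo in UTC: 06:00-08:15, 13:00-16:15 (add 4h to convert from UTC-4).
Finn in UTC: 06:15-09:00, 12:45-14:00 (add 4h to convert from UTC-4).
Mei in UTC: 06:00-09:45, 11:00-16:45 (add 4h to convert from UTC-4).
Wei in UTC: 06:15-11:15, 11:45-16:15 (subtract 4h to convert from UTC+4).
Ana ∩ Teo: 06:00-08:15, 13:00-16:15.
Ana ∩ Teo ∩ Finn: 06:15-08:15, 13:00-14:00.
Ana ∩ Teo ∩ Finn ∩ Mei: 06:15-08:15, 13:00-14:00.
Ana ∩ Teo ∩ Finn ∩ Mei ∩ Wei: 06:15-08:15, 13:00-14:00.
Those are the intersection windows.
The first common window of at least 60 minutes is 06:15-08:15, so the earliest start is 06:15.

06:15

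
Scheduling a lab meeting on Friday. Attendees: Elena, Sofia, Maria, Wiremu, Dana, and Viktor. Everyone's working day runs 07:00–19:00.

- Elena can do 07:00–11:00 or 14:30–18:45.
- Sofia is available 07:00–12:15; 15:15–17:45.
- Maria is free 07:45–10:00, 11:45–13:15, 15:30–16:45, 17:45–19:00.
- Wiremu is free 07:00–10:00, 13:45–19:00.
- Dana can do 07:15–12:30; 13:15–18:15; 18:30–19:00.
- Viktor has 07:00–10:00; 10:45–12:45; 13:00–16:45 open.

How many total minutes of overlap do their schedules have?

210

Elena ∩ Sofia: 07:00-11:00, 15:15-17:45.
Elena ∩ Sofia ∩ Maria: 07:45-10:00, 15:30-16:45.
Elena ∩ Sofia ∩ Maria ∩ Wiremu: 07:45-10:00, 15:30-16:45.
Elena ∩ Sofia ∩ Maria ∩ Wiremu ∩ Dana: 07:45-10:00, 15:30-16:45.
Elena ∩ Sofia ∩ Maria ∩ Wiremu ∩ Dana ∩ Viktor: 07:45-10:00, 15:30-16:45.
Those are the intersection windows.
Summing the common windows: 135 + 75 = 210 minutes.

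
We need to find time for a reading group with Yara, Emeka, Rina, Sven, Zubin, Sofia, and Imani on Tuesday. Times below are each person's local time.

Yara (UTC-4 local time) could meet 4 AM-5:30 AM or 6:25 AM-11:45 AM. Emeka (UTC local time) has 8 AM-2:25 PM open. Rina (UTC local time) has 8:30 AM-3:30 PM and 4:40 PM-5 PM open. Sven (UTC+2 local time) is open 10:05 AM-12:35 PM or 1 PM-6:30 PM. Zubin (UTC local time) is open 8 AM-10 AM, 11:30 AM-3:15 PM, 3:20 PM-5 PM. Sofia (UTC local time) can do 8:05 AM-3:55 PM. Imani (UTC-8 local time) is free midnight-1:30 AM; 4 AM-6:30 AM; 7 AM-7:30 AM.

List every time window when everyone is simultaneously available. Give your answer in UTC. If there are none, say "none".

08:30-09:30, 12:00-14:25

Yara in UTC: 08:00-09:30, 10:25-15:45 (add 4h to convert from UTC-4).
Emeka in UTC: 08:00-14:25.
Rina in UTC: 08:30-15:30, 16:40-17:00.
Sven in UTC: 08:05-10:35, 11:00-16:30 (subtract 2h to convert from UTC+2).
Zubin in UTC: 08:00-10:00, 11:30-15:15, 15:20-17:00.
Sofia in UTC: 08:05-15:55.
Imani in UTC: 08:00-09:30, 12:00-14:30, 15:00-15:30 (add 8h to convert from UTC-8).
Yara ∩ Emeka: 08:00-09:30, 10:25-14:25.
Yara ∩ Emeka ∩ Rina: 08:30-09:30, 10:25-14:25.
Yara ∩ Emeka ∩ Rina ∩ Sven: 08:30-09:30, 10:25-10:35, 11:00-14:25.
Yara ∩ Emeka ∩ Rina ∩ Sven ∩ Zubin: 08:30-09:30, 11:30-14:25.
Yara ∩ Emeka ∩ Rina ∩ Sven ∩ Zubin ∩ Sofia: 08:30-09:30, 11:30-14:25.
Yara ∩ Emeka ∩ Rina ∩ Sven ∩ Zubin ∩ Sofia ∩ Imani: 08:30-09:30, 12:00-14:25.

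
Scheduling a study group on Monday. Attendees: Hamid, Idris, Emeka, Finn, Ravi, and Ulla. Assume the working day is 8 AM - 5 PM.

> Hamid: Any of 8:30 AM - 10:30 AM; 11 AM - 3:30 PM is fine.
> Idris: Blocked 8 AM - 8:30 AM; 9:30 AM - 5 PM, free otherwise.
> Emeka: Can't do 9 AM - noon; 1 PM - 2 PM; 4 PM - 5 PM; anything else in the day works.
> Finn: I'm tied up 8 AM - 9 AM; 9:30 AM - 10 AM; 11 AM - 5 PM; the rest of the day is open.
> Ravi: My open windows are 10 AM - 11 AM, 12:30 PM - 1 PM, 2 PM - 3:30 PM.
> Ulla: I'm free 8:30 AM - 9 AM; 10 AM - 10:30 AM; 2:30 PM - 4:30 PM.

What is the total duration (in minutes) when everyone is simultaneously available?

Hamid free: 08:30-10:30, 11:00-15:30.
Idris free: 08:30-09:30 (invert busy blocks within the working day).
Emeka free: 08:00-09:00, 12:00-13:00, 14:00-16:00 (invert busy blocks within the working day).
Finn free: 09:00-09:30, 10:00-11:00 (invert busy blocks within the working day).
Ravi free: 10:00-11:00, 12:30-13:00, 14:00-15:30.
Ulla free: 08:30-09:00, 10:00-10:30, 14:30-16:30.
Hamid ∩ Idris: 08:30-09:30.
Hamid ∩ Idris ∩ Emeka: 08:30-09:00.
Hamid ∩ Idris ∩ Emeka ∩ Finn: ∅.
Hamid ∩ Idris ∩ Emeka ∩ Finn ∩ Ravi: ∅.
Hamid ∩ Idris ∩ Emeka ∩ Finn ∩ Ravi ∩ Ulla: ∅.
There is no time when everyone is free.
There is no common window, so the total is 0 minutes.

0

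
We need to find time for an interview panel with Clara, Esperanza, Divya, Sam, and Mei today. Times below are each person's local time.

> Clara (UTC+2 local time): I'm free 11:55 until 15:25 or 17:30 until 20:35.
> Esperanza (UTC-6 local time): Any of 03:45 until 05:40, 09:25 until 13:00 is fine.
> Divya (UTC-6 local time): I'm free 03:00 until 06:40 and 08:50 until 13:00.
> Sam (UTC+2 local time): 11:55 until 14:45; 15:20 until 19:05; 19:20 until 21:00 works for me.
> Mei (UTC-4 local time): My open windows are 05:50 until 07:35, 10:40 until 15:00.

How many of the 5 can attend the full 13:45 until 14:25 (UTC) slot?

Clara in UTC: 09:55-13:25, 15:30-18:35 (subtract 2h to convert from UTC+2).
Esperanza in UTC: 09:45-11:40, 15:25-19:00 (add 6h to convert from UTC-6).
Divya in UTC: 09:00-12:40, 14:50-19:00 (add 6h to convert from UTC-6).
Sam in UTC: 09:55-12:45, 13:20-17:05, 17:20-19:00 (subtract 2h to convert from UTC+2).
Mei in UTC: 09:50-11:35, 14:40-19:00 (add 4h to convert from UTC-4).
Sam can make the full 13:45-14:25 slot — that's 1.

1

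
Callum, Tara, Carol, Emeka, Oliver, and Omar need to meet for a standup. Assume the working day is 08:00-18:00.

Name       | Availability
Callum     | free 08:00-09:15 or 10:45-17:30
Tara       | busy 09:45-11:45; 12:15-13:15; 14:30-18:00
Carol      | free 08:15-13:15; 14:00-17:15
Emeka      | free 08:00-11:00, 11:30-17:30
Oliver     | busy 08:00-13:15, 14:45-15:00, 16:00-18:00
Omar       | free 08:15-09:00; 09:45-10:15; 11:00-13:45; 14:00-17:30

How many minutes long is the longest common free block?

Callum free: 08:00-09:15, 10:45-17:30.
Tara free: 08:00-09:45, 11:45-12:15, 13:15-14:30 (invert busy blocks within the working day).
Carol free: 08:15-13:15, 14:00-17:15.
Emeka free: 08:00-11:00, 11:30-17:30.
Oliver free: 13:15-14:45, 15:00-16:00 (invert busy blocks within the working day).
Omar free: 08:15-09:00, 09:45-10:15, 11:00-13:45, 14:00-17:30.
Callum ∩ Tara: 08:00-09:15, 11:45-12:15, 13:15-14:30.
Callum ∩ Tara ∩ Carol: 08:15-09:15, 11:45-12:15, 14:00-14:30.
Callum ∩ Tara ∩ Carol ∩ Emeka: 08:15-09:15, 11:45-12:15, 14:00-14:30.
Callum ∩ Tara ∩ Carol ∩ Emeka ∩ Oliver: 14:00-14:30.
Callum ∩ Tara ∩ Carol ∩ Emeka ∩ Oliver ∩ Omar: 14:00-14:30.
Those are the intersection windows.
The longest is 14:00-14:30 at 30 minutes.

30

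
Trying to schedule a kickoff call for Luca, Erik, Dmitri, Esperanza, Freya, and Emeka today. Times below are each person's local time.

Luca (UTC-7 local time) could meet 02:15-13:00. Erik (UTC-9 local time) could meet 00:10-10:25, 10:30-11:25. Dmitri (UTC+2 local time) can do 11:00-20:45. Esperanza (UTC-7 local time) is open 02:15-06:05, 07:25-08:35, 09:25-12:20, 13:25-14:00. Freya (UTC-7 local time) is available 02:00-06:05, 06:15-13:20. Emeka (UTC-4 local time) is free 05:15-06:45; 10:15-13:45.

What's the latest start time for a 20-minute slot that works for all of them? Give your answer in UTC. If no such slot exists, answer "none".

17:25

Luca in UTC: 09:15-20:00 (add 7h to convert from UTC-7).
Erik in UTC: 09:10-19:25, 19:30-20:25 (add 9h to convert from UTC-9).
Dmitri in UTC: 09:00-18:45 (subtract 2h to convert from UTC+2).
Esperanza in UTC: 09:15-13:05, 14:25-15:35, 16:25-19:20, 20:25-21:00 (add 7h to convert from UTC-7).
Freya in UTC: 09:00-13:05, 13:15-20:20 (add 7h to convert from UTC-7).
Emeka in UTC: 09:15-10:45, 14:15-17:45 (add 4h to convert from UTC-4).
Luca ∩ Erik: 09:15-19:25, 19:30-20:00.
Luca ∩ Erik ∩ Dmitri: 09:15-18:45.
Luca ∩ Erik ∩ Dmitri ∩ Esperanza: 09:15-13:05, 14:25-15:35, 16:25-18:45.
Luca ∩ Erik ∩ Dmitri ∩ Esperanza ∩ Freya: 09:15-13:05, 14:25-15:35, 16:25-18:45.
Luca ∩ Erik ∩ Dmitri ∩ Esperanza ∩ Freya ∩ Emeka: 09:15-10:45, 14:25-15:35, 16:25-17:45.
The last common window of at least 20 minutes is 16:25-17:45; a 20-minute meeting can start as late as 17:25 and still end by 17:45.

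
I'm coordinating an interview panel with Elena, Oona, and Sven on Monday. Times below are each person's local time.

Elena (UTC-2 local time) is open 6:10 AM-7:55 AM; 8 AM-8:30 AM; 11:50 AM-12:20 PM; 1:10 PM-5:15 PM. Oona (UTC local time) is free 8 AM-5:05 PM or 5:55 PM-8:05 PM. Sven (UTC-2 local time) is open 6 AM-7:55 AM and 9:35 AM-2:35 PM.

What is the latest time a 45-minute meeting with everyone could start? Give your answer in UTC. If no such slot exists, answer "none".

15:50

Elena in UTC: 08:10-09:55, 10:00-10:30, 13:50-14:20, 15:10-19:15 (add 2h to convert from UTC-2).
Oona in UTC: 08:00-17:05, 17:55-20:05.
Sven in UTC: 08:00-09:55, 11:35-16:35 (add 2h to convert from UTC-2).
Elena ∩ Oona: 08:10-09:55, 10:00-10:30, 13:50-14:20, 15:10-17:05, 17:55-19:15.
Elena ∩ Oona ∩ Sven: 08:10-09:55, 13:50-14:20, 15:10-16:35.
Those are the intersection windows.
The last common window of at least 45 minutes is 15:10-16:35; a 45-minute meeting can start as late as 15:50 and still end by 16:35.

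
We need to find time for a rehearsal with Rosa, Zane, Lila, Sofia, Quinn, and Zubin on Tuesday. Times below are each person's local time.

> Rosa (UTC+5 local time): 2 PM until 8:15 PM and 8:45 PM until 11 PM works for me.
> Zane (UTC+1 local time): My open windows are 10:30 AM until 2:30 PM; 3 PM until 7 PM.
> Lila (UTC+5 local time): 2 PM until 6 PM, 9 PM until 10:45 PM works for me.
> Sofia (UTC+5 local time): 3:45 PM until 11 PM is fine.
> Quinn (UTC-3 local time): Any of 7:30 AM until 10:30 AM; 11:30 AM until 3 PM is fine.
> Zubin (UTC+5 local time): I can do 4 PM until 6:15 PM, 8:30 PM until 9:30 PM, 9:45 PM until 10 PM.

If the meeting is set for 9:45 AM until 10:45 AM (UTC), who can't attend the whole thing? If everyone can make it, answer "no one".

Quinn, Sofia, Zubin

Rosa in UTC: 09:00-15:15, 15:45-18:00 (subtract 5h to convert from UTC+5).
Zane in UTC: 09:30-13:30, 14:00-18:00 (subtract 1h to convert from UTC+1).
Lila in UTC: 09:00-13:00, 16:00-17:45 (subtract 5h to convert from UTC+5).
Sofia in UTC: 10:45-18:00 (subtract 5h to convert from UTC+5).
Quinn in UTC: 10:30-13:30, 14:30-18:00 (add 3h to convert from UTC-3).
Zubin in UTC: 11:00-13:15, 15:30-16:30, 16:45-17:00 (subtract 5h to convert from UTC+5).
Rosa: free for 09:45-10:45. Zane: free for 09:45-10:45. Lila: free for 09:45-10:45. Sofia: not fully free for 09:45-10:45. Quinn: not fully free for 09:45-10:45. Zubin: not fully free for 09:45-10:45.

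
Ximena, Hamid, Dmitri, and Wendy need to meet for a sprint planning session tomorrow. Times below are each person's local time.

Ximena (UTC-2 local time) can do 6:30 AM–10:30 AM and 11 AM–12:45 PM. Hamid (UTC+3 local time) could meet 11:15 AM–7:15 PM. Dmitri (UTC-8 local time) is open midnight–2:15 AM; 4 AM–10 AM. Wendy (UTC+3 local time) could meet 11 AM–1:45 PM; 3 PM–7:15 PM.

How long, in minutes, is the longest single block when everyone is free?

Ximena in UTC: 08:30-12:30, 13:00-14:45 (add 2h to convert from UTC-2).
Hamid in UTC: 08:15-16:15 (subtract 3h to convert from UTC+3).
Dmitri in UTC: 08:00-10:15, 12:00-18:00 (add 8h to convert from UTC-8).
Wendy in UTC: 08:00-10:45, 12:00-16:15 (subtract 3h to convert from UTC+3).
Ximena ∩ Hamid: 08:30-12:30, 13:00-14:45.
Ximena ∩ Hamid ∩ Dmitri: 08:30-10:15, 12:00-12:30, 13:00-14:45.
Ximena ∩ Hamid ∩ Dmitri ∩ Wendy: 08:30-10:15, 12:00-12:30, 13:00-14:45.
The longest is 08:30-10:15 at 105 minutes.

105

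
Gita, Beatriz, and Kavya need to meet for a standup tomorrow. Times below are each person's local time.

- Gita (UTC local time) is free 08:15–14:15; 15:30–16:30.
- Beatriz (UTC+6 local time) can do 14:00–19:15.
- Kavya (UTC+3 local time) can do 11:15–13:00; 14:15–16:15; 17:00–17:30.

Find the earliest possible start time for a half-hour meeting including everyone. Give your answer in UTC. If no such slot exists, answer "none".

Gita in UTC: 08:15-14:15, 15:30-16:30.
Beatriz in UTC: 08:00-13:15 (subtract 6h to convert from UTC+6).
Kavya in UTC: 08:15-10:00, 11:15-13:15, 14:00-14:30 (subtract 3h to convert from UTC+3).
Gita ∩ Beatriz: 08:15-13:15.
Gita ∩ Beatriz ∩ Kavya: 08:15-10:00, 11:15-13:15.
The first common window of at least 30 minutes is 08:15-10:00, so the earliest start is 08:15.

08:15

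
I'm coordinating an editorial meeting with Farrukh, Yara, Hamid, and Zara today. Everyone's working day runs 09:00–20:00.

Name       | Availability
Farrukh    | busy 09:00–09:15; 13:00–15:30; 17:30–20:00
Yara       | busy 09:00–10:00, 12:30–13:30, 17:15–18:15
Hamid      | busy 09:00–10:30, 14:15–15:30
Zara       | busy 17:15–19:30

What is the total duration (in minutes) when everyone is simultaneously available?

Farrukh free: 09:15-13:00, 15:30-17:30 (invert busy blocks within the working day).
Yara free: 10:00-12:30, 13:30-17:15, 18:15-20:00 (invert busy blocks within the working day).
Hamid free: 10:30-14:15, 15:30-20:00 (invert busy blocks within the working day).
Zara free: 09:00-17:15, 19:30-20:00 (invert busy blocks within the working day).
Farrukh ∩ Yara: 10:00-12:30, 15:30-17:15.
Farrukh ∩ Yara ∩ Hamid: 10:30-12:30, 15:30-17:15.
Farrukh ∩ Yara ∩ Hamid ∩ Zara: 10:30-12:30, 15:30-17:15.
So the common availability across everyone is 10:30-12:30, 15:30-17:15.
Summing the common windows: 120 + 105 = 225 minutes.

225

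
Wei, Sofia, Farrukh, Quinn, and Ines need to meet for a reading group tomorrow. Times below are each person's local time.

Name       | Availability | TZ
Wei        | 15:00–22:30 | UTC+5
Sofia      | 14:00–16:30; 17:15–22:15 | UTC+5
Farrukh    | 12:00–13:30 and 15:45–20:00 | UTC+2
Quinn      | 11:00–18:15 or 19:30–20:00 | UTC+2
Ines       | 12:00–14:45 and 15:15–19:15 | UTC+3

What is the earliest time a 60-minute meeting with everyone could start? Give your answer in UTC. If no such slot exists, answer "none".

10:00

Wei in UTC: 10:00-17:30 (subtract 5h to convert from UTC+5).
Sofia in UTC: 09:00-11:30, 12:15-17:15 (subtract 5h to convert from UTC+5).
Farrukh in UTC: 10:00-11:30, 13:45-18:00 (subtract 2h to convert from UTC+2).
Quinn in UTC: 09:00-16:15, 17:30-18:00 (subtract 2h to convert from UTC+2).
Ines in UTC: 09:00-11:45, 12:15-16:15 (subtract 3h to convert from UTC+3).
Wei ∩ Sofia: 10:00-11:30, 12:15-17:15.
Wei ∩ Sofia ∩ Farrukh: 10:00-11:30, 13:45-17:15.
Wei ∩ Sofia ∩ Farrukh ∩ Quinn: 10:00-11:30, 13:45-16:15.
Wei ∩ Sofia ∩ Farrukh ∩ Quinn ∩ Ines: 10:00-11:30, 13:45-16:15.
The first common window of at least 60 minutes is 10:00-11:30, so the earliest start is 10:00.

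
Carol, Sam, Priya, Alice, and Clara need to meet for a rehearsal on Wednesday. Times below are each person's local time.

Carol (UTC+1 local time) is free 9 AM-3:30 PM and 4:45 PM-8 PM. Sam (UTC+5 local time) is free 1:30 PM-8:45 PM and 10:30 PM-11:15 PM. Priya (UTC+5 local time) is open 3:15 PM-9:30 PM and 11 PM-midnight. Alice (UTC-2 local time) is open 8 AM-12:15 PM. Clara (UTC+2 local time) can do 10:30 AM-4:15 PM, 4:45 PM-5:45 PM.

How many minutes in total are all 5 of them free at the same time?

240

Carol in UTC: 08:00-14:30, 15:45-19:00 (subtract 1h to convert from UTC+1).
Sam in UTC: 08:30-15:45, 17:30-18:15 (subtract 5h to convert from UTC+5).
Priya in UTC: 10:15-16:30, 18:00-19:00 (subtract 5h to convert from UTC+5).
Alice in UTC: 10:00-14:15 (add 2h to convert from UTC-2).
Clara in UTC: 08:30-14:15, 14:45-15:45 (subtract 2h to convert from UTC+2).
Carol ∩ Sam: 08:30-14:30, 17:30-18:15.
Carol ∩ Sam ∩ Priya: 10:15-14:30, 18:00-18:15.
Carol ∩ Sam ∩ Priya ∩ Alice: 10:15-14:15.
Carol ∩ Sam ∩ Priya ∩ Alice ∩ Clara: 10:15-14:15.
So the common availability across everyone is 10:15-14:15.
That's a single block of 240 minutes.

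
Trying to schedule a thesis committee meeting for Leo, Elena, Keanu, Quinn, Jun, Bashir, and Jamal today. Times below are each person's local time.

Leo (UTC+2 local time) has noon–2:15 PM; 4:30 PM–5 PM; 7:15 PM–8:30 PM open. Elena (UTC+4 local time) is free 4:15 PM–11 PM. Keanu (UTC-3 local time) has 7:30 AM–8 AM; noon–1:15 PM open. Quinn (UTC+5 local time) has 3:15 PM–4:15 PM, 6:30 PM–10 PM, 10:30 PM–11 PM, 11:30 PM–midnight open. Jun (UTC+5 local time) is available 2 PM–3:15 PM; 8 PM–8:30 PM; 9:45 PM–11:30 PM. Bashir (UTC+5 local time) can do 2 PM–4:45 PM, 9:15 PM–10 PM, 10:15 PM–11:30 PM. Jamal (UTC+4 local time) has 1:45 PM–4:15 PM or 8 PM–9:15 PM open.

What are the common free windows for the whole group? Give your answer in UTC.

Leo in UTC: 10:00-12:15, 14:30-15:00, 17:15-18:30 (subtract 2h to convert from UTC+2).
Elena in UTC: 12:15-19:00 (subtract 4h to convert from UTC+4).
Keanu in UTC: 10:30-11:00, 15:00-16:15 (add 3h to convert from UTC-3).
Quinn in UTC: 10:15-11:15, 13:30-17:00, 17:30-18:00, 18:30-19:00 (subtract 5h to convert from UTC+5).
Jun in UTC: 09:00-10:15, 15:00-15:30, 16:45-18:30 (subtract 5h to convert from UTC+5).
Bashir in UTC: 09:00-11:45, 16:15-17:00, 17:15-18:30 (subtract 5h to convert from UTC+5).
Jamal in UTC: 09:45-12:15, 16:00-17:15 (subtract 4h to convert from UTC+4).
Leo ∩ Elena: 14:30-15:00, 17:15-18:30.
Leo ∩ Elena ∩ Keanu: ∅.
Leo ∩ Elena ∩ Keanu ∩ Quinn: ∅.
Leo ∩ Elena ∩ Keanu ∩ Quinn ∩ Jun: ∅.
Leo ∩ Elena ∩ Keanu ∩ Quinn ∩ Jun ∩ Bashir: ∅.
Leo ∩ Elena ∩ Keanu ∩ Quinn ∩ Jun ∩ Bashir ∩ Jamal: ∅.
There is no time when everyone is free.

none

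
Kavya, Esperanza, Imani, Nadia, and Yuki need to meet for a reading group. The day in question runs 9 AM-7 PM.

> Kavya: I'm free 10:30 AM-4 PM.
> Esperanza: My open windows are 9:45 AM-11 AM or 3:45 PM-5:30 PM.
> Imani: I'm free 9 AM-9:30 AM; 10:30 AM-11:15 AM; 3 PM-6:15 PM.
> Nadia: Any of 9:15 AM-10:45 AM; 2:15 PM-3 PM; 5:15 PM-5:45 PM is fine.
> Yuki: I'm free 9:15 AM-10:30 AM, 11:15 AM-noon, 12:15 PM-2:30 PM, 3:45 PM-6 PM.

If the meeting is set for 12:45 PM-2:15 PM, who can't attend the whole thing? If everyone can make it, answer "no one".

Esperanza, Imani, Nadia

Kavya: free for 12:45-14:15. Esperanza: not fully free for 12:45-14:15. Imani: not fully free for 12:45-14:15. Nadia: not fully free for 12:45-14:15. Yuki: free for 12:45-14:15.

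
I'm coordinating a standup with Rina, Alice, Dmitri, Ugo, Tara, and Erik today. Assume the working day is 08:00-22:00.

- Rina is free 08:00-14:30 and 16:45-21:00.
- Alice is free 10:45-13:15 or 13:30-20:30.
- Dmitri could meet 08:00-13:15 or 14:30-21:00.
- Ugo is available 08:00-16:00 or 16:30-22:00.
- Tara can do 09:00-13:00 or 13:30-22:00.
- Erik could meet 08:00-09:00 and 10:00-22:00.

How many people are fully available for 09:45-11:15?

4

Rina, Dmitri, Ugo, and Tara can make the full 09:45-11:15 slot — that's 4.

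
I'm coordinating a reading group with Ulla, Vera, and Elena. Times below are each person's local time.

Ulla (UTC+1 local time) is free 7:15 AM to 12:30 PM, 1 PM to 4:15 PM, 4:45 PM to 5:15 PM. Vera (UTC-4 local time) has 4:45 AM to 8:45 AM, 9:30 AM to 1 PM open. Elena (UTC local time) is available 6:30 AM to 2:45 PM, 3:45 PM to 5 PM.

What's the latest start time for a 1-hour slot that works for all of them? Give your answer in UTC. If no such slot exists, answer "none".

Ulla in UTC: 06:15-11:30, 12:00-15:15, 15:45-16:15 (subtract 1h to convert from UTC+1).
Vera in UTC: 08:45-12:45, 13:30-17:00 (add 4h to convert from UTC-4).
Elena in UTC: 06:30-14:45, 15:45-17:00.
Ulla ∩ Vera: 08:45-11:30, 12:00-12:45, 13:30-15:15, 15:45-16:15.
Ulla ∩ Vera ∩ Elena: 08:45-11:30, 12:00-12:45, 13:30-14:45, 15:45-16:15.
The last common window of at least 60 minutes is 13:30-14:45; a 60-minute meeting can start as late as 13:45 and still end by 14:45.

13:45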